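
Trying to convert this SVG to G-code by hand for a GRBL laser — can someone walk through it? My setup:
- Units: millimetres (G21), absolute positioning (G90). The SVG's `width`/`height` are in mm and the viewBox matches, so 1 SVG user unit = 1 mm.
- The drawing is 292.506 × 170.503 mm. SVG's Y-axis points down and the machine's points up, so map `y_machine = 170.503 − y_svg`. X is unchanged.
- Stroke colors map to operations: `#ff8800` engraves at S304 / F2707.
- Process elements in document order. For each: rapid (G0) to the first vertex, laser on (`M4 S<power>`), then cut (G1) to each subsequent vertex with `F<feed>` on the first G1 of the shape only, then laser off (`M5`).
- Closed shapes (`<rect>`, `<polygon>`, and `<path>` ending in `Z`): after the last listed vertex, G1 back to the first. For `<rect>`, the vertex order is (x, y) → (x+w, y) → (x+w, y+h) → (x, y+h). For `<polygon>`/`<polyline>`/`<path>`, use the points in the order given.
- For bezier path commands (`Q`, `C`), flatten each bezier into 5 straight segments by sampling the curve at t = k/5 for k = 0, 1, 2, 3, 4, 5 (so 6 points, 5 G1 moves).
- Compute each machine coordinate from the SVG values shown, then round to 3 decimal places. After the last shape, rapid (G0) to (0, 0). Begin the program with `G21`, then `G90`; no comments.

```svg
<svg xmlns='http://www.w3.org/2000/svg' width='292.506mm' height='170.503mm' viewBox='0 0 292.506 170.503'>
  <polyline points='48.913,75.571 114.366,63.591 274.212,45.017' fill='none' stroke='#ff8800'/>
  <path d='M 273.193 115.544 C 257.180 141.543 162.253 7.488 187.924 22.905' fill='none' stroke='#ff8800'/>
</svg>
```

G21
G90
G0 X48.913 Y94.932
M4 S304
G1 X114.366 Y106.912 F2707
G1 X274.212 Y125.486
M5
G0 X273.193 Y54.959
M4 S304
G1 X255.712 Y56.090 F2707
G1 X228.867 Y80.776
G1 X202.237 Y114.162
G1 X185.397 Y141.388
G1 X187.924 Y147.598
M5
G0 X0.000 Y0.000

1 u = 1 mm; y_m = 170.503 − y.

[1] `<polyline>` open polyline, #ff8800→engrave S304 F2707: (48.913,94.932) → (114.366,106.912) → (274.212,125.486)

[2] `<path>` cubic bezier, #ff8800→engrave S304 F2707: (273.193,54.959) → (255.712,56.090) → (228.867,80.776) → (202.237,114.162) → (185.397,141.388) → (187.924,147.598)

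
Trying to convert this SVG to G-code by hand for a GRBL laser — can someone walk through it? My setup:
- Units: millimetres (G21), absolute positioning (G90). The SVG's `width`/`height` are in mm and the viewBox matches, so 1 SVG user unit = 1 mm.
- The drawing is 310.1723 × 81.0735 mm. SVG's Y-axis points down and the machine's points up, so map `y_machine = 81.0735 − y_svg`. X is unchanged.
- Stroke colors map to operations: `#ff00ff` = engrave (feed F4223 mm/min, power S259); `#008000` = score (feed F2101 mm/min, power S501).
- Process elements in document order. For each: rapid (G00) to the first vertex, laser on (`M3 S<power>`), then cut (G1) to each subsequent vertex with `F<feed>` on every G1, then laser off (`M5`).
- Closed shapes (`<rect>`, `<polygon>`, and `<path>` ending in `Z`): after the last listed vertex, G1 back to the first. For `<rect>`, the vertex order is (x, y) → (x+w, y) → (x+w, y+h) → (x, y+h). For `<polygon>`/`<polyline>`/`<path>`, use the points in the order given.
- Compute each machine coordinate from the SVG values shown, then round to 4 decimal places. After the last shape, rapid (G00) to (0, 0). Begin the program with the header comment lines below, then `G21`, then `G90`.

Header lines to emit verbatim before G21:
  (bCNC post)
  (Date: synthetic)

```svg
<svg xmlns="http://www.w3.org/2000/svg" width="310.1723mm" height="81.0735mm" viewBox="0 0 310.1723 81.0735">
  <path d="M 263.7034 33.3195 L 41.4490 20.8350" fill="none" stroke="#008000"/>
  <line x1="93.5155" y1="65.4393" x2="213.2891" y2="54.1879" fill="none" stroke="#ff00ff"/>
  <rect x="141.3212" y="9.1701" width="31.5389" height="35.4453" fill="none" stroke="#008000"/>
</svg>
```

(bCNC post)
(Date: synthetic)
G21
G90
G00 X263.7034 Y47.7540
M3 S501
G1 X41.4490 Y60.2385 F2101
M5
G00 X93.5155 Y15.6342
M3 S259
G1 X213.2891 Y26.8856 F4223
M5
G00 X141.3212 Y71.9034
M3 S501
G1 X172.8601 Y71.9034 F2101
G1 X172.8601 Y36.4581 F2101
G1 X141.3212 Y36.4581 F2101
G1 X141.3212 Y71.9034 F2101
M5
G00 X0.0000 Y0.0000

Since the viewBox matches the mm dimensions, user units are millimetres directly. The only transform is the Y-flip y_m = 81.0735 − y_svg.

Shape 1 is a line segment drawn with `<path>`. Its stroke #008000 means score at S501, F2101. After flipping Y the toolpath is (263.7034,47.7540) → (41.4490,60.2385).

Shape 2 is a line segment drawn with `<line>`. Its stroke #ff00ff means engrave at S259, F4223. After flipping Y the toolpath is (93.5155,15.6342) → (213.2891,26.8856).

Shape 3 is a rectangle drawn with `<rect>`. Its stroke #008000 means score at S501, F2101. After flipping Y the toolpath is (141.3212,71.9034) → (172.8601,71.9034) → (172.8601,36.4581) → (141.3212,36.4581) → (141.3212,71.9034), returning to the start.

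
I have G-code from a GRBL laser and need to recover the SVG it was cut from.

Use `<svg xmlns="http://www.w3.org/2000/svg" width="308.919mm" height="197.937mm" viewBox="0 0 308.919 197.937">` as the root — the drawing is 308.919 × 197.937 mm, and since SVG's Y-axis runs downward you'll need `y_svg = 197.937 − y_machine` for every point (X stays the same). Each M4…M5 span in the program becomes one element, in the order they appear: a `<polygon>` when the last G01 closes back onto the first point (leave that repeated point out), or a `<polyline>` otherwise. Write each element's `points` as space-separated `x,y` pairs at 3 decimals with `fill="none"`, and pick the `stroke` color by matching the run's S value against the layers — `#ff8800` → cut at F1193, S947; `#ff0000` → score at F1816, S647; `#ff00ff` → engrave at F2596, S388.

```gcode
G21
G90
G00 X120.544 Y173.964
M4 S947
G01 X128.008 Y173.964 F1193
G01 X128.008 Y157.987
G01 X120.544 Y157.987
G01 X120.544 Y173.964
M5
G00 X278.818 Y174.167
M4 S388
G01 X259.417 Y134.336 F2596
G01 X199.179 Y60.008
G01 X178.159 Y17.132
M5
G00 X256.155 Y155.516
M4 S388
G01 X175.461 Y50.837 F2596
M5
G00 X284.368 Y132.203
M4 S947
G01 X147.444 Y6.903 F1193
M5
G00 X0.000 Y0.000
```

Machine Y-up, SVG Y-down with viewBox height 197.937, so y_svg = 197.937 − y_machine; X carries over.

Run 1: power S947 maps to stroke `#ff8800` (cut). The run returns to its start, so emit a `<polygon>` with points (Y-flipped): 120.544,23.973 128.008,23.973 128.008,39.950 120.544,39.950.

Run 2: power S388 maps to stroke `#ff00ff` (engrave). The run is open, so emit a `<polyline>` with points (Y-flipped): 278.818,23.770 259.417,63.601 199.179,137.929 178.159,180.805.

Run 3: power S388 maps to stroke `#ff00ff` (engrave). The run is open, so emit a `<polyline>` with points (Y-flipped): 256.155,42.421 175.461,147.100.

Run 4: the run's S947 means `#ff8800` (cut). The run is open, so emit a `<polyline>` with points (Y-flipped): 284.368,65.734 147.444,191.034.

<svg xmlns="http://www.w3.org/2000/svg" width="308.919mm" height="197.937mm" viewBox="0 0 308.919 197.937">
  <polygon points="120.544,23.973 128.008,23.973 128.008,39.950 120.544,39.950" fill="none" stroke="#ff8800"/>
  <polyline points="278.818,23.770 259.417,63.601 199.179,137.929 178.159,180.805" fill="none" stroke="#ff00ff"/>
  <polyline points="256.155,42.421 175.461,147.100" fill="none" stroke="#ff00ff"/>
  <polyline points="284.368,65.734 147.444,191.034" fill="none" stroke="#ff8800"/>
</svg>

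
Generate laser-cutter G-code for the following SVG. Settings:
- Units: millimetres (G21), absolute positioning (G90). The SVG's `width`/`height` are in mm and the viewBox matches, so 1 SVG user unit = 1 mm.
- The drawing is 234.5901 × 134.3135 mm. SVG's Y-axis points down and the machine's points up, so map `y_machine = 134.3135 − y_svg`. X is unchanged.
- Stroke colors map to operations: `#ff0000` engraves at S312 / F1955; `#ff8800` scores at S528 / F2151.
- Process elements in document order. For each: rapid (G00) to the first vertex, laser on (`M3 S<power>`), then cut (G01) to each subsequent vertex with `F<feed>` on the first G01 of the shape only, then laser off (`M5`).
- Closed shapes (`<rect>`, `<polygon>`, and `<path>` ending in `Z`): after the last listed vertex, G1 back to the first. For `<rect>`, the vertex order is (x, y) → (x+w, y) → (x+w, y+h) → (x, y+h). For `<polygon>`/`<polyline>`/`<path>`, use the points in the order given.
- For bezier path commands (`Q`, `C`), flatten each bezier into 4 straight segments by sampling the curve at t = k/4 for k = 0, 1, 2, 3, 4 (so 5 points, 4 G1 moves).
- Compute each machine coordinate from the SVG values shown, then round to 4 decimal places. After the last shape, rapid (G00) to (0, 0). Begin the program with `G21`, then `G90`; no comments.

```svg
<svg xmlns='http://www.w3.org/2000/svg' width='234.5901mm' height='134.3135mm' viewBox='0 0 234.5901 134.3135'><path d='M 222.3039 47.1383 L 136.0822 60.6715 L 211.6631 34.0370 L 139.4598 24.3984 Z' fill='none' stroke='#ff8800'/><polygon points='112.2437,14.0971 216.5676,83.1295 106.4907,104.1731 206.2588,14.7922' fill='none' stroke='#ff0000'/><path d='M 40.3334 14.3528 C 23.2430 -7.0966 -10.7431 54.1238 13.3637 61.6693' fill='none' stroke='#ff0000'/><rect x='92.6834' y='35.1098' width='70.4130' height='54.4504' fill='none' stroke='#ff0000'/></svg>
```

G21
G90
G00 X222.3039 Y87.1752
M3 S528
G01 X136.0822 Y73.6420 F2151
G01 X211.6631 Y100.2765
G01 X139.4598 Y109.9151
G01 X222.3039 Y87.1752
M5
G00 X112.2437 Y120.2164
M3 S312
G01 X216.5676 Y51.1840 F1955
G01 X106.4907 Y30.1404
G01 X206.2588 Y119.5213
G01 X112.2437 Y120.2164
M5
G00 X40.3334 Y119.9607
M3 S312
G01 X25.5194 Y122.6775 F1955
G01 X11.3996 Y107.1755
G01 X5.0043 Y86.2370
G01 X13.3637 Y72.6442
M5
G00 X92.6834 Y99.2037
M3 S312
G01 X163.0964 Y99.2037 F1955
G01 X163.0964 Y44.7533
G01 X92.6834 Y44.7533
G01 X92.6834 Y99.2037
M5
G00 X0.0000 Y0.0000

viewBox `0 0 234.5901 134.3135` with mm width/height → 1 unit = 1 mm. Flip: y_m = 134.3135 − y_svg.

**Shape 1** — `<path>` closed polygon, stroke `#ff8800` → score (S528, F2151). Machine vertices: (222.3039,87.1752) → (136.0822,73.6420) → (211.6631,100.2765) → (139.4598,109.9151) → (222.3039,87.1752). Closed: final G1 returns to the first vertex.

**Shape 2** — `<polygon>` closed polygon, stroke `#ff0000` → engrave (S312, F1955). Machine vertices: (112.2437,120.2164) → (216.5676,51.1840) → (106.4907,30.1404) → (206.2588,119.5213) → (112.2437,120.2164). Closed: final G1 returns to the first vertex.

**Shape 3** — `<path>` cubic bezier, stroke `#ff0000` → engrave (S312, F1955). Control points (SVG): P0=(40.3334,14.3528), P1=(23.2430,-7.0966), P2=(-10.7431,54.1238), P3=(13.3637,61.6693); sampled at t=k/4. Machine vertices: (40.3334,119.9607) → (25.5194,122.6775) → (11.3996,107.1755) → (5.0043,86.2370) → (13.3637,72.6442). Open path.

**Shape 4** — `<rect>` rectangle, stroke `#ff0000` → engrave (S312, F1955). Machine vertices: (92.6834,99.2037) → (163.0964,99.2037) → (163.0964,44.7533) → (92.6834,44.7533) → (92.6834,99.2037). Closed: final G1 returns to the first vertex.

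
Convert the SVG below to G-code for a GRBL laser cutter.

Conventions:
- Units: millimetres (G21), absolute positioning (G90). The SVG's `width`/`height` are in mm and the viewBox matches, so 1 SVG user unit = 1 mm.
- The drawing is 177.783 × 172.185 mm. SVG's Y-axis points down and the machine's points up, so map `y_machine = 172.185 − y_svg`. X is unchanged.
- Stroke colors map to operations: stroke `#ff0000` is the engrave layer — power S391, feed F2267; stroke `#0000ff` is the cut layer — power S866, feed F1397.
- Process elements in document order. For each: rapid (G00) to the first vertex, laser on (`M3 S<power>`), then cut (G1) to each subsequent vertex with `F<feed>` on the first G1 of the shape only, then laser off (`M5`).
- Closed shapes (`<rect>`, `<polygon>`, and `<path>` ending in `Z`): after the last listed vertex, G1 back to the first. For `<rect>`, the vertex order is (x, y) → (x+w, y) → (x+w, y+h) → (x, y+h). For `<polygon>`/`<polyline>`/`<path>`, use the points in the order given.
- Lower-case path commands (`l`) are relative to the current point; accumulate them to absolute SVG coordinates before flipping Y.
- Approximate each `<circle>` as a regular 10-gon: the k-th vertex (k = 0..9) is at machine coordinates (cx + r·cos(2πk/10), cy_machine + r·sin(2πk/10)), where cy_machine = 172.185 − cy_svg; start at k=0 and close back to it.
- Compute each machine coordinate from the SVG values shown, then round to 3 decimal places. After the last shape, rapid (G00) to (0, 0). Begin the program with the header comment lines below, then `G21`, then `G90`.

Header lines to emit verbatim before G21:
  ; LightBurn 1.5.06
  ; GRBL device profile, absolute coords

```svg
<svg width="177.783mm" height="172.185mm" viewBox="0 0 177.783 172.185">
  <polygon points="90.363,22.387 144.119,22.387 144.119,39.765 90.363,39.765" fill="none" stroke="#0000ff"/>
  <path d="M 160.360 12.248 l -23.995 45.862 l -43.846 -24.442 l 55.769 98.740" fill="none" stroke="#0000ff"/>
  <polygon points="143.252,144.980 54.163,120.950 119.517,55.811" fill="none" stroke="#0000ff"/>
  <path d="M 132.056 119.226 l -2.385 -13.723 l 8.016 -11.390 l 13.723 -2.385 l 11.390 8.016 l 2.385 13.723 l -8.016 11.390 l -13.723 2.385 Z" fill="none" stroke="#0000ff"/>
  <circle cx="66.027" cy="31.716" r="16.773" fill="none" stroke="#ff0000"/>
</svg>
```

1 u = 1 mm; y_m = 172.185 − y.

[1] `<polygon>` rectangle, #0000ff→cut S866 F1397: (90.363,149.798) → (144.119,149.798) → (144.119,132.420) → (90.363,132.420) → (90.363,149.798) (closed)

[2] `<path>` open polyline, #0000ff→cut S866 F1397: (160.360,159.937) → (136.365,114.075) → (92.519,138.517) → (148.288,39.777)

[3] `<polygon>` regular polygon, #0000ff→cut S866 F1397: (143.252,27.205) → (54.163,51.235) → (119.517,116.374) → (143.252,27.205) (closed)

[4] `<path>` regular polygon, #0000ff→cut S866 F1397: (132.056,52.959) → (129.671,66.682) → (137.687,78.072) → (151.410,80.457) → (162.800,72.441) → (165.185,58.718) → (157.169,47.328) → (143.446,44.943) → (132.056,52.959) (closed)

[5] `<circle>` circle, #ff0000→engrave S391 F2267: (82.800,140.469) → (79.597,150.328) → (71.210,156.421) → (60.844,156.421) → (52.457,150.328) → (49.254,140.469) → (52.457,130.610) → (60.844,124.517) → (71.210,124.517) → (79.597,130.610) → (82.800,140.469) (closed)

; LightBurn 1.5.06
; GRBL device profile, absolute coords
G21
G90
G00 X90.363 Y149.798
M3 S866
G1 X144.119 Y149.798 F1397
G1 X144.119 Y132.420
G1 X90.363 Y132.420
G1 X90.363 Y149.798
M5
G00 X160.360 Y159.937
M3 S866
G1 X136.365 Y114.075 F1397
G1 X92.519 Y138.517
G1 X148.288 Y39.777
M5
G00 X143.252 Y27.205
M3 S866
G1 X54.163 Y51.235 F1397
G1 X119.517 Y116.374
G1 X143.252 Y27.205
M5
G00 X132.056 Y52.959
M3 S866
G1 X129.671 Y66.682 F1397
G1 X137.687 Y78.072
G1 X151.410 Y80.457
G1 X162.800 Y72.441
G1 X165.185 Y58.718
G1 X157.169 Y47.328
G1 X143.446 Y44.943
G1 X132.056 Y52.959
M5
G00 X82.800 Y140.469
M3 S391
G1 X79.597 Y150.328 F2267
G1 X71.210 Y156.421
G1 X60.844 Y156.421
G1 X52.457 Y150.328
G1 X49.254 Y140.469
G1 X52.457 Y130.610
G1 X60.844 Y124.517
G1 X71.210 Y124.517
G1 X79.597 Y130.610
G1 X82.800 Y140.469
M5
G00 X0.000 Y0.000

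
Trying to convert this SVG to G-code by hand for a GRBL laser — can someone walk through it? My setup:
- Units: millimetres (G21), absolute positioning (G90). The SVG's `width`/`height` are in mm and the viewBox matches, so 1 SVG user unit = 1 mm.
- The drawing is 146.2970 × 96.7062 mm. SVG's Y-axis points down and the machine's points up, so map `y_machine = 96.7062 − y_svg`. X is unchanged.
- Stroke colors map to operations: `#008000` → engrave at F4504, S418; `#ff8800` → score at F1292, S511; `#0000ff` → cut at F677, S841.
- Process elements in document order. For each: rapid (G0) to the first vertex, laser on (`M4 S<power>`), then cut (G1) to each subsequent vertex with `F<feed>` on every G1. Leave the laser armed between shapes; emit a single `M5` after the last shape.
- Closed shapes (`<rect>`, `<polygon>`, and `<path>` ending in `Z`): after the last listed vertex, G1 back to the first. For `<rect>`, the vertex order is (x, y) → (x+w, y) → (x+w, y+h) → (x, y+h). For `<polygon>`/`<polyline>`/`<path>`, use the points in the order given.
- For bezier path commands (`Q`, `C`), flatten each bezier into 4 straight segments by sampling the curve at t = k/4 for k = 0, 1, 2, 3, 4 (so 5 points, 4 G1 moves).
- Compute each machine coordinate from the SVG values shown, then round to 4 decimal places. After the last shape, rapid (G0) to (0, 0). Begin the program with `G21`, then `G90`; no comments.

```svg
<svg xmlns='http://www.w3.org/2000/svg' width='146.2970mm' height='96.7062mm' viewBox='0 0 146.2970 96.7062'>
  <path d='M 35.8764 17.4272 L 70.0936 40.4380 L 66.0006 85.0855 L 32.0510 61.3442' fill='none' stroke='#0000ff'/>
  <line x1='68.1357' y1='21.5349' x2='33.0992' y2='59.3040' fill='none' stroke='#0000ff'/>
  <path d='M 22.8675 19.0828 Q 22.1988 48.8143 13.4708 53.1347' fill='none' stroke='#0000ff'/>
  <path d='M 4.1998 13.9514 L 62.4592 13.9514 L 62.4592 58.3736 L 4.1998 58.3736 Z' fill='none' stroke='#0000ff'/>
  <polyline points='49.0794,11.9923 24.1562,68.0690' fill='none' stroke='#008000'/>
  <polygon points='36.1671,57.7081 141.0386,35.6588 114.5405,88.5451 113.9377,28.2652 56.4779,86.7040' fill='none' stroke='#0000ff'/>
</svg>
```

G21
G90
G0 X35.8764 Y79.2790
M4 S841
G1 X70.0936 Y56.2682 F677
G1 X66.0006 Y11.6207 F677
G1 X32.0510 Y35.3620 F677
G0 X68.1357 Y75.1713
M4 S841
G1 X33.0992 Y37.4022 F677
G0 X22.8675 Y77.6234
M4 S841
G1 X22.0294 Y64.3458 F677
G1 X20.1840 Y54.2447 F677
G1 X17.3311 Y47.3199 F677
G1 X13.4708 Y43.5715 F677
G0 X4.1998 Y82.7548
M4 S841
G1 X62.4592 Y82.7548 F677
G1 X62.4592 Y38.3326 F677
G1 X4.1998 Y38.3326 F677
G1 X4.1998 Y82.7548 F677
G0 X49.0794 Y84.7139
M4 S418
G1 X24.1562 Y28.6372 F4504
G0 X36.1671 Y38.9981
M4 S841
G1 X141.0386 Y61.0474 F677
G1 X114.5405 Y8.1611 F677
G1 X113.9377 Y68.4410 F677
G1 X56.4779 Y10.0022 F677
G1 X36.1671 Y38.9981 F677
M5
G0 X0.0000 Y0.0000

Since the viewBox matches the mm dimensions, user units are millimetres directly. The only transform is the Y-flip y_m = 96.7062 − y_svg.

Shape 1 is a open polyline drawn with `<path>`. Its stroke #0000ff means cut at S841, F677. After flipping Y the toolpath is (35.8764,79.2790) → (70.0936,56.2682) → (66.0006,11.6207) → (32.0510,35.3620).

Shape 2 is a line segment drawn with `<line>`. Its stroke #0000ff means cut at S841, F677. After flipping Y the toolpath is (68.1357,75.1713) → (33.0992,37.4022).

Shape 3 is a quadratic bezier drawn with `<path>`. Its stroke #0000ff means cut at S841, F677. After flipping Y the toolpath is (22.8675,77.6234) → (22.0294,64.3458) → (20.1840,54.2447) → (17.3311,47.3199) → (13.4708,43.5715).

Shape 4 is a rectangle drawn with `<path>`. Its stroke #0000ff means cut at S841, F677. After flipping Y the toolpath is (4.1998,82.7548) → (62.4592,82.7548) → (62.4592,38.3326) → (4.1998,38.3326) → (4.1998,82.7548), returning to the start.

Shape 5 is a line segment drawn with `<polyline>`. Its stroke #008000 means engrave at S418, F4504. After flipping Y the toolpath is (49.0794,84.7139) → (24.1562,28.6372).

Shape 6 is a closed polygon drawn with `<polygon>`. Its stroke #0000ff means cut at S841, F677. After flipping Y the toolpath is (36.1671,38.9981) → (141.0386,61.0474) → (114.5405,8.1611) → (113.9377,68.4410) → (56.4779,10.0022) → (36.1671,38.9981), returning to the start.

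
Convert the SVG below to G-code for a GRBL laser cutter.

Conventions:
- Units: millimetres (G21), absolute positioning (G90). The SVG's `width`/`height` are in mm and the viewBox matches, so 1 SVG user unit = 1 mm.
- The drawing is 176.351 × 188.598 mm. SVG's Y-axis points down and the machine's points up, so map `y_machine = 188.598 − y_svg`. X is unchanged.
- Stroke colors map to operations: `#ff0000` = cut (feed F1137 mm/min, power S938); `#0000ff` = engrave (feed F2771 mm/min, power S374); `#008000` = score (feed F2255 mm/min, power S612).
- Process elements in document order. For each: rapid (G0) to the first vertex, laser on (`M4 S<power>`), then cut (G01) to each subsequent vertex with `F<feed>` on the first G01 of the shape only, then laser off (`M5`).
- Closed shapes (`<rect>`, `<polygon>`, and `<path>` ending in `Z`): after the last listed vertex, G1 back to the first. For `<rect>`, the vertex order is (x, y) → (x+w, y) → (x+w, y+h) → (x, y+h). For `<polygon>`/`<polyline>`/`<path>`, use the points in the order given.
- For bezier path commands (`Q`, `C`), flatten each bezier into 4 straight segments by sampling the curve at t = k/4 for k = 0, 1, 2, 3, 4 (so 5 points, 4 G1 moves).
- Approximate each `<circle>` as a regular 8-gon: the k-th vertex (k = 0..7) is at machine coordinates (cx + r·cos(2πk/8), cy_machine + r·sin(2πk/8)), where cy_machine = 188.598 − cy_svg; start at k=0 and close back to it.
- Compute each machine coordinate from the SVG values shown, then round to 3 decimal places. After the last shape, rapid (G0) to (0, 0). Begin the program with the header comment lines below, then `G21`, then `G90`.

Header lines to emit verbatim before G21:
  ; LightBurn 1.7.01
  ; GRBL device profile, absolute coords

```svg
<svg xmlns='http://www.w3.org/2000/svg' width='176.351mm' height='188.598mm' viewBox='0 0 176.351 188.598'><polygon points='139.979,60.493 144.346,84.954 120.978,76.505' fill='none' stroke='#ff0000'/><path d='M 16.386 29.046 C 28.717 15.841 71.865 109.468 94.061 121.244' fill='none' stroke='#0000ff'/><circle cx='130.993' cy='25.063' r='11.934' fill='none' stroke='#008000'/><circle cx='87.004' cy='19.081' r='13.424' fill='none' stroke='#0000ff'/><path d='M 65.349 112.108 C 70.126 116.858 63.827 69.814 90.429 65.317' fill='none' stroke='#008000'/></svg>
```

; LightBurn 1.7.01
; GRBL device profile, absolute coords
G21
G90
G0 X139.979 Y128.105
M4 S938
G01 X144.346 Y103.644 F1137
G01 X120.978 Y112.093
G01 X139.979 Y128.105
M5
G0 X16.386 Y159.552
M4 S374
G01 X30.604 Y152.373 F2771
G01 X51.524 Y122.821
G01 X74.294 Y88.585
G01 X94.061 Y67.354
M5
G0 X142.927 Y163.535
M4 S612
G01 X139.432 Y171.974 F2255
G01 X130.993 Y175.469
G01 X122.554 Y171.974
G01 X119.059 Y163.535
G01 X122.554 Y155.096
G01 X130.993 Y151.601
G01 X139.432 Y155.096
G01 X142.927 Y163.535
M5
G0 X100.428 Y169.517
M4 S374
G01 X96.496 Y179.009 F2771
G01 X87.004 Y182.941
G01 X77.512 Y179.009
G01 X73.580 Y169.517
G01 X77.512 Y160.025
G01 X87.004 Y156.093
G01 X96.496 Y160.025
G01 X100.428 Y169.517
M5
G0 X65.349 Y76.490
M4 S612
G01 X67.542 Y81.165 F2255
G01 X69.705 Y96.418
G01 X75.959 Y113.405
G01 X90.429 Y123.281
M5
G0 X0.000 Y0.000

viewBox `0 0 176.351 188.598` with mm width/height → 1 unit = 1 mm. Flip: y_m = 188.598 − y_svg.

**Shape 1** — `<polygon>` regular polygon, stroke `#ff0000` → cut (S938, F1137). Machine vertices: (139.979,128.105) → (144.346,103.644) → (120.978,112.093) → (139.979,128.105). Closed: final G1 returns to the first vertex.

**Shape 2** — `<path>` cubic bezier, stroke `#0000ff` → engrave (S374, F2771). Control points (SVG): P0=(16.386,29.046), P1=(28.717,15.841), P2=(71.865,109.468), P3=(94.061,121.244); sampled at t=k/4. Machine vertices: (16.386,159.552) → (30.604,152.373) → (51.524,122.821) → (74.294,88.585) → (94.061,67.354). Open path.

**Shape 3** — `<circle>` circle, stroke `#008000` → score (S612, F2255). Machine vertices: (142.927,163.535) → (139.432,171.974) → (130.993,175.469) → (122.554,171.974) → (119.059,163.535) → (122.554,155.096) → (130.993,151.601) → (139.432,155.096) → (142.927,163.535). Closed: final G1 returns to the first vertex.

**Shape 4** — `<circle>` circle, stroke `#0000ff` → engrave (S374, F2771). Machine vertices: (100.428,169.517) → (96.496,179.009) → (87.004,182.941) → (77.512,179.009) → (73.580,169.517) → (77.512,160.025) → (87.004,156.093) → (96.496,160.025) → (100.428,169.517). Closed: final G1 returns to the first vertex.

**Shape 5** — `<path>` cubic bezier, stroke `#008000` → score (S612, F2255). Control points (SVG): P0=(65.349,112.108), P1=(70.126,116.858), P2=(63.827,69.814), P3=(90.429,65.317); sampled at t=k/4. Machine vertices: (65.349,76.490) → (67.542,81.165) → (69.705,96.418) → (75.959,113.405) → (90.429,123.281). Open path.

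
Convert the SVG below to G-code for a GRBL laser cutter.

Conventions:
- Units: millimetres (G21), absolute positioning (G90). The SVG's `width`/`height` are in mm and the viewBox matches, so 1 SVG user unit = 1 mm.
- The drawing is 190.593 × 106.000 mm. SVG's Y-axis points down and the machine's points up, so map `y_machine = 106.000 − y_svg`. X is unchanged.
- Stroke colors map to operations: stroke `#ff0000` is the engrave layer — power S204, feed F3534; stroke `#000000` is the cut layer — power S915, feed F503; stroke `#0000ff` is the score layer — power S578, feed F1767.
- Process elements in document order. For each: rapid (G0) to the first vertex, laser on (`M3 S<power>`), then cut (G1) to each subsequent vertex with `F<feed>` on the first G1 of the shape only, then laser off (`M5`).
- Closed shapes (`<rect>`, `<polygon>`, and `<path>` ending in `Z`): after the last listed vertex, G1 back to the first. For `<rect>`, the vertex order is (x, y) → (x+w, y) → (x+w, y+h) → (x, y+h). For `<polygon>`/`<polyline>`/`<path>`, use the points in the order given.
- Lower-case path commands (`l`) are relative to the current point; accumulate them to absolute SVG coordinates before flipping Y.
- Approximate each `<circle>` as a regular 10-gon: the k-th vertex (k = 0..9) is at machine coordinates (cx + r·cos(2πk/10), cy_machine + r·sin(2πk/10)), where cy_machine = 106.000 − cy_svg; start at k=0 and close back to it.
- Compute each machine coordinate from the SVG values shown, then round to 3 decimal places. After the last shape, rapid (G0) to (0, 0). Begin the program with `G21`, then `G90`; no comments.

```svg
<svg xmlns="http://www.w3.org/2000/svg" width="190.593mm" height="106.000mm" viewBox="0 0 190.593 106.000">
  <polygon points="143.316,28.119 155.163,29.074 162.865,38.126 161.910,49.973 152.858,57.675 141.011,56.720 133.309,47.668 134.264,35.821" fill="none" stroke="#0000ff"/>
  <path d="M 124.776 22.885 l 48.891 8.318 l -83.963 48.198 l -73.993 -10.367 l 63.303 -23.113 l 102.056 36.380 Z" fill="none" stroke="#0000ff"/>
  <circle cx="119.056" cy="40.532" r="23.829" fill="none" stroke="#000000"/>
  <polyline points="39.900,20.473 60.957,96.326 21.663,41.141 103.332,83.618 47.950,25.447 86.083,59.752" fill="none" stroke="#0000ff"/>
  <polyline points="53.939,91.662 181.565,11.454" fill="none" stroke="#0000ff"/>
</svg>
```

viewBox `0 0 190.593 106.000` with mm width/height → 1 unit = 1 mm. Flip: y_m = 106.000 − y_svg.

**Shape 1** — `<polygon>` regular polygon, stroke `#0000ff` → score (S578, F1767). Machine vertices: (143.316,77.881) → (155.163,76.926) → (162.865,67.874) → (161.910,56.027) → (152.858,48.325) → (141.011,49.280) → (133.309,58.332) → (134.264,70.179) → (143.316,77.881). Closed: final G1 returns to the first vertex.

**Shape 2** — `<path>` closed polygon, stroke `#0000ff` → score (S578, F1767). Machine vertices: (124.776,83.115) → (173.667,74.797) → (89.704,26.599) → (15.711,36.966) → (79.014,60.079) → (181.070,23.699) → (124.776,83.115). Closed: final G1 returns to the first vertex.

**Shape 3** — `<circle>` circle, stroke `#000000` → cut (S915, F503). Machine vertices: (142.885,65.468) → (138.334,79.474) → (126.420,88.131) → (111.692,88.131) → (99.778,79.474) → (95.227,65.468) → (99.778,51.462) → (111.692,42.805) → (126.420,42.805) → (138.334,51.462) → (142.885,65.468). Closed: final G1 returns to the first vertex.

**Shape 4** — `<polyline>` open polyline, stroke `#0000ff` → score (S578, F1767). Machine vertices: (39.900,85.527) → (60.957,9.674) → (21.663,64.859) → (103.332,22.382) → (47.950,80.553) → (86.083,46.248). Open path.

**Shape 5** — `<polyline>` line segment, stroke `#0000ff` → score (S578, F1767). Machine vertices: (53.939,14.338) → (181.565,94.546). Open path.

G21
G90
G0 X143.316 Y77.881
M3 S578
G1 X155.163 Y76.926 F1767
G1 X162.865 Y67.874
G1 X161.910 Y56.027
G1 X152.858 Y48.325
G1 X141.011 Y49.280
G1 X133.309 Y58.332
G1 X134.264 Y70.179
G1 X143.316 Y77.881
M5
G0 X124.776 Y83.115
M3 S578
G1 X173.667 Y74.797 F1767
G1 X89.704 Y26.599
G1 X15.711 Y36.966
G1 X79.014 Y60.079
G1 X181.070 Y23.699
G1 X124.776 Y83.115
M5
G0 X142.885 Y65.468
M3 S915
G1 X138.334 Y79.474 F503
G1 X126.420 Y88.131
G1 X111.692 Y88.131
G1 X99.778 Y79.474
G1 X95.227 Y65.468
G1 X99.778 Y51.462
G1 X111.692 Y42.805
G1 X126.420 Y42.805
G1 X138.334 Y51.462
G1 X142.885 Y65.468
M5
G0 X39.900 Y85.527
M3 S578
G1 X60.957 Y9.674 F1767
G1 X21.663 Y64.859
G1 X103.332 Y22.382
G1 X47.950 Y80.553
G1 X86.083 Y46.248
M5
G0 X53.939 Y14.338
M3 S578
G1 X181.565 Y94.546 F1767
M5
G0 X0.000 Y0.000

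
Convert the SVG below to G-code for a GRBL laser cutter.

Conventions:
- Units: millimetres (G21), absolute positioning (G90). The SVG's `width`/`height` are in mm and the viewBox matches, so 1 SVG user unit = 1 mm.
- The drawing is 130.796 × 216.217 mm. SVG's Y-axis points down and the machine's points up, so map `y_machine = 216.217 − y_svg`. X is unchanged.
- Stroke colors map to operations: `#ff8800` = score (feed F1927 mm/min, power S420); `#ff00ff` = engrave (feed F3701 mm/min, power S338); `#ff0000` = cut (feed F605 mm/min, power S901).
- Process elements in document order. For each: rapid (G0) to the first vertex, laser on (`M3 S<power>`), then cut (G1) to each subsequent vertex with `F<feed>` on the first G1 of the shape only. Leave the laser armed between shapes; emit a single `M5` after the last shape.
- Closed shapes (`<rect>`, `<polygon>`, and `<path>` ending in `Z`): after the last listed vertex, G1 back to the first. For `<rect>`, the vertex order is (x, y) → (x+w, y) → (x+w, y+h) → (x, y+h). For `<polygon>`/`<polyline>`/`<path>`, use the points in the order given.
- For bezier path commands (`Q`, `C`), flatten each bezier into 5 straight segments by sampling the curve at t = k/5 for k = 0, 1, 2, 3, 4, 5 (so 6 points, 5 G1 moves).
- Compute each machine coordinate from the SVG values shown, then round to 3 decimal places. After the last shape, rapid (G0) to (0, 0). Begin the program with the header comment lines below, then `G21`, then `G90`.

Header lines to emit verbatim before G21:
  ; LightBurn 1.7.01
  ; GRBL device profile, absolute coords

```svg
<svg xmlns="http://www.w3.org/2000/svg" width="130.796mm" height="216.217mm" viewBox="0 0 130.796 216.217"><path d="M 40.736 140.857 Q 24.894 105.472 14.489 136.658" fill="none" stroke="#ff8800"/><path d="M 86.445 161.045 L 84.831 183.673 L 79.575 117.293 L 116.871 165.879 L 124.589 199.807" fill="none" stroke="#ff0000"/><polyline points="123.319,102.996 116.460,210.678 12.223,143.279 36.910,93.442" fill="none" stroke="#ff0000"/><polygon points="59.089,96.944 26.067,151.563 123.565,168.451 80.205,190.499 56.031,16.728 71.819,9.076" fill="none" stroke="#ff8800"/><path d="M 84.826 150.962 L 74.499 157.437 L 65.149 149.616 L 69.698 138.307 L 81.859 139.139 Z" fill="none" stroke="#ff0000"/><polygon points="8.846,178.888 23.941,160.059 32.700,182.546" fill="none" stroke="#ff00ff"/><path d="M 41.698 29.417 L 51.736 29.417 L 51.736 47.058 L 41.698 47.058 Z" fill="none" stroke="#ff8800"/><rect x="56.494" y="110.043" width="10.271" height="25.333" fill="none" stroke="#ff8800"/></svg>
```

viewBox `0 0 130.796 216.217` with mm width/height → 1 unit = 1 mm. Flip: y_m = 216.217 − y_svg.

**Shape 1** — `<path>` quadratic bezier, stroke `#ff8800` → score (S420, F1927). Control points (SVG): P0=(40.736,140.857), P1=(24.894,105.472), P2=(14.489,136.658); sampled at t=k/5. Machine vertices: (40.736,75.360) → (34.617,86.851) → (28.932,93.017) → (23.683,93.856) → (18.868,89.371) → (14.489,79.559). Open path.

**Shape 2** — `<path>` open polyline, stroke `#ff0000` → cut (S901, F605). Machine vertices: (86.445,55.172) → (84.831,32.544) → (79.575,98.924) → (116.871,50.338) → (124.589,16.410). Open path.

**Shape 3** — `<polyline>` open polyline, stroke `#ff0000` → cut (S901, F605). Machine vertices: (123.319,113.221) → (116.460,5.539) → (12.223,72.938) → (36.910,122.775). Open path.

**Shape 4** — `<polygon>` closed polygon, stroke `#ff8800` → score (S420, F1927). Machine vertices: (59.089,119.273) → (26.067,64.654) → (123.565,47.766) → (80.205,25.718) → (56.031,199.489) → (71.819,207.141) → (59.089,119.273). Closed: final G1 returns to the first vertex.

**Shape 5** — `<path>` regular polygon, stroke `#ff0000` → cut (S901, F605). Machine vertices: (84.826,65.255) → (74.499,58.780) → (65.149,66.601) → (69.698,77.910) → (81.859,77.078) → (84.826,65.255). Closed: final G1 returns to the first vertex.

**Shape 6** — `<polygon>` regular polygon, stroke `#ff00ff` → engrave (S338, F3701). Machine vertices: (8.846,37.329) → (23.941,56.158) → (32.700,33.671) → (8.846,37.329). Closed: final G1 returns to the first vertex.

**Shape 7** — `<path>` rectangle, stroke `#ff8800` → score (S420, F1927). Machine vertices: (41.698,186.800) → (51.736,186.800) → (51.736,169.159) → (41.698,169.159) → (41.698,186.800). Closed: final G1 returns to the first vertex.

**Shape 8** — `<rect>` rectangle, stroke `#ff8800` → score (S420, F1927). Machine vertices: (56.494,106.174) → (66.765,106.174) → (66.765,80.841) → (56.494,80.841) → (56.494,106.174). Closed: final G1 returns to the first vertex.

; LightBurn 1.7.01
; GRBL device profile, absolute coords
G21
G90
G0 X40.736 Y75.360
M3 S420
G1 X34.617 Y86.851 F1927
G1 X28.932 Y93.017
G1 X23.683 Y93.856
G1 X18.868 Y89.371
G1 X14.489 Y79.559
G0 X86.445 Y55.172
M3 S901
G1 X84.831 Y32.544 F605
G1 X79.575 Y98.924
G1 X116.871 Y50.338
G1 X124.589 Y16.410
G0 X123.319 Y113.221
M3 S901
G1 X116.460 Y5.539 F605
G1 X12.223 Y72.938
G1 X36.910 Y122.775
G0 X59.089 Y119.273
M3 S420
G1 X26.067 Y64.654 F1927
G1 X123.565 Y47.766
G1 X80.205 Y25.718
G1 X56.031 Y199.489
G1 X71.819 Y207.141
G1 X59.089 Y119.273
G0 X84.826 Y65.255
M3 S901
G1 X74.499 Y58.780 F605
G1 X65.149 Y66.601
G1 X69.698 Y77.910
G1 X81.859 Y77.078
G1 X84.826 Y65.255
G0 X8.846 Y37.329
M3 S338
G1 X23.941 Y56.158 F3701
G1 X32.700 Y33.671
G1 X8.846 Y37.329
G0 X41.698 Y186.800
M3 S420
G1 X51.736 Y186.800 F1927
G1 X51.736 Y169.159
G1 X41.698 Y169.159
G1 X41.698 Y186.800
G0 X56.494 Y106.174
M3 S420
G1 X66.765 Y106.174 F1927
G1 X66.765 Y80.841
G1 X56.494 Y80.841
G1 X56.494 Y106.174
M5
G0 X0.000 Y0.000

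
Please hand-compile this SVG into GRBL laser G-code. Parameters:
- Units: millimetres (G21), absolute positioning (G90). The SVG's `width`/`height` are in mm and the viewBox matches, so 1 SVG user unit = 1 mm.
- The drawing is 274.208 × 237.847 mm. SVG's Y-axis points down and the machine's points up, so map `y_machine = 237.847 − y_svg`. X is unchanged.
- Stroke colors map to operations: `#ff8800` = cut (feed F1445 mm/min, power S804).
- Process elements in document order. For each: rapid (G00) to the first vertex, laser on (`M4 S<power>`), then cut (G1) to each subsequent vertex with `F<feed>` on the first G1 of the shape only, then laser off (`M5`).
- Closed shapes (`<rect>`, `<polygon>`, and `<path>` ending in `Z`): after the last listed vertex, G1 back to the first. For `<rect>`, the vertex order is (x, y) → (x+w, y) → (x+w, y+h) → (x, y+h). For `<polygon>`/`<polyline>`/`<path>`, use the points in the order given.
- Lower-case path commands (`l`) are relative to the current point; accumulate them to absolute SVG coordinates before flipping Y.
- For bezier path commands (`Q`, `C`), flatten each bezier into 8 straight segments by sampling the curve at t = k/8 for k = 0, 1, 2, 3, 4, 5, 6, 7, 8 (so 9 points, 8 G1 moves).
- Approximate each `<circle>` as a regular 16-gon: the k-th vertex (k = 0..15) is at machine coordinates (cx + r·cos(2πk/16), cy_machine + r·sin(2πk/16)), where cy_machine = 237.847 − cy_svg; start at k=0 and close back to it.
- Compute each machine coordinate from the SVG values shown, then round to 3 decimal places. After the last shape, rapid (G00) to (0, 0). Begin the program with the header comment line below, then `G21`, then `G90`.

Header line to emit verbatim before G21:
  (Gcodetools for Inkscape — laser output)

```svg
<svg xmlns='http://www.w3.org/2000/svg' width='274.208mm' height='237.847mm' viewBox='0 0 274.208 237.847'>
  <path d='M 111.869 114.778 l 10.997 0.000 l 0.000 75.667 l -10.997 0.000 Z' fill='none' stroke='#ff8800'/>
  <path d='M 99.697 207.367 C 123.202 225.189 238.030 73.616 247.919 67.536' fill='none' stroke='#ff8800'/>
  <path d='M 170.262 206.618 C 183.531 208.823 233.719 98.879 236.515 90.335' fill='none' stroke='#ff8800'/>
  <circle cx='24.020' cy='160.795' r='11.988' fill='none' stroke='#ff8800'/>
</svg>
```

Since the viewBox matches the mm dimensions, user units are millimetres directly. The only transform is the Y-flip y_m = 237.847 − y_svg.

Shape 1 is a rectangle drawn with `<path>`. Its stroke #ff8800 means cut at S804, F1445. After flipping Y the toolpath is (111.869,123.069) → (122.866,123.069) → (122.866,47.402) → (111.869,47.402) → (111.869,123.069), returning to the start.

Shape 2 is a cubic bezier drawn with `<path>`. Its stroke #ff8800 means cut at S804, F1445. After flipping Y the toolpath is (99.697,30.480) → (112.409,31.122) → (131.382,43.955) → (154.317,65.288) → (178.914,91.432) → (202.872,118.697) → (223.893,143.391) → (239.675,161.826) → (247.919,170.311).

Shape 3 is a cubic bezier drawn with `<path>`. Its stroke #ff8800 means cut at S804, F1445. After flipping Y the toolpath is (170.262,31.229) → (176.804,35.242) → (185.819,47.266) → (196.319,64.800) → (207.316,85.340) → (217.822,106.383) → (226.849,125.428) → (233.410,139.972) → (236.515,147.512).

Shape 4 is a circle drawn with `<circle>`. Its stroke #ff8800 means cut at S804, F1445. After flipping Y the toolpath is (36.008,77.052) → (35.095,81.640) → (32.497,85.529) → (28.608,88.127) → (24.020,89.040) → (19.432,88.127) → (15.543,85.529) → (12.945,81.640) → (12.032,77.052) → (12.945,72.464) → (15.543,68.575) → (19.432,65.977) → (24.020,65.064) → (28.608,65.977) → (32.497,68.575) → (35.095,72.464) → (36.008,77.052), returning to the start.

(Gcodetools for Inkscape — laser output)
G21
G90
G00 X111.869 Y123.069
M4 S804
G1 X122.866 Y123.069 F1445
G1 X122.866 Y47.402
G1 X111.869 Y47.402
G1 X111.869 Y123.069
M5
G00 X99.697 Y30.480
M4 S804
G1 X112.409 Y31.122 F1445
G1 X131.382 Y43.955
G1 X154.317 Y65.288
G1 X178.914 Y91.432
G1 X202.872 Y118.697
G1 X223.893 Y143.391
G1 X239.675 Y161.826
G1 X247.919 Y170.311
M5
G00 X170.262 Y31.229
M4 S804
G1 X176.804 Y35.242 F1445
G1 X185.819 Y47.266
G1 X196.319 Y64.800
G1 X207.316 Y85.340
G1 X217.822 Y106.383
G1 X226.849 Y125.428
G1 X233.410 Y139.972
G1 X236.515 Y147.512
M5
G00 X36.008 Y77.052
M4 S804
G1 X35.095 Y81.640 F1445
G1 X32.497 Y85.529
G1 X28.608 Y88.127
G1 X24.020 Y89.040
G1 X19.432 Y88.127
G1 X15.543 Y85.529
G1 X12.945 Y81.640
G1 X12.032 Y77.052
G1 X12.945 Y72.464
G1 X15.543 Y68.575
G1 X19.432 Y65.977
G1 X24.020 Y65.064
G1 X28.608 Y65.977
G1 X32.497 Y68.575
G1 X35.095 Y72.464
G1 X36.008 Y77.052
M5
G00 X0.000 Y0.000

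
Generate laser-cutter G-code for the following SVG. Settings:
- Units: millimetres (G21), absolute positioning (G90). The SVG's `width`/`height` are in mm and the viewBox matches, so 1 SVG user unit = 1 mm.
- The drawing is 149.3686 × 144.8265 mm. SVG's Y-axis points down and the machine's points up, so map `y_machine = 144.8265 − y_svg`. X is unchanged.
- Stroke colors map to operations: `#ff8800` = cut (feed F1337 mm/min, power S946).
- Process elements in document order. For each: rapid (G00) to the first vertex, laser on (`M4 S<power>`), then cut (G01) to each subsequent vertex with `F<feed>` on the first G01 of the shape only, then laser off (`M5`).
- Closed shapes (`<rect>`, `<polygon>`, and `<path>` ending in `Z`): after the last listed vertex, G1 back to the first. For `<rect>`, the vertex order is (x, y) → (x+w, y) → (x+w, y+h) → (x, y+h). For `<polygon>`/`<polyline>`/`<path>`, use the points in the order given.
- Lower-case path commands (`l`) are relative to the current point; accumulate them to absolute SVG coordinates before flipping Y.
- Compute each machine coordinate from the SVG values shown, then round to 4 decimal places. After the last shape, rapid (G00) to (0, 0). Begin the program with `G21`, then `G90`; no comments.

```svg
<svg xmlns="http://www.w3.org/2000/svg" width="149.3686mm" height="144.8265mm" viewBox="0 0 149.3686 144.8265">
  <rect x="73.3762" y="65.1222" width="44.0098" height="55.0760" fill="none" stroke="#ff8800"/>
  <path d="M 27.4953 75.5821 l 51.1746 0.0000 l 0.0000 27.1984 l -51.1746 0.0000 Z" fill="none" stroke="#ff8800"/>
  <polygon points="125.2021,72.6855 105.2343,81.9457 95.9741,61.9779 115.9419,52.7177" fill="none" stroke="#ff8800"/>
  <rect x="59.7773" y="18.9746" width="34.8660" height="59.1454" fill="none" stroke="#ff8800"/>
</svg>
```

1 u = 1 mm; y_m = 144.8265 − y.

[1] `<rect>` rectangle, #ff8800→cut S946 F1337: (73.3762,79.7043) → (117.3860,79.7043) → (117.3860,24.6283) → (73.3762,24.6283) → (73.3762,79.7043) (closed)

[2] `<path>` rectangle, #ff8800→cut S946 F1337: (27.4953,69.2444) → (78.6699,69.2444) → (78.6699,42.0460) → (27.4953,42.0460) → (27.4953,69.2444) (closed)

[3] `<polygon>` regular polygon, #ff8800→cut S946 F1337: (125.2021,72.1410) → (105.2343,62.8808) → (95.9741,82.8486) → (115.9419,92.1088) → (125.2021,72.1410) (closed)

[4] `<rect>` rectangle, #ff8800→cut S946 F1337: (59.7773,125.8519) → (94.6433,125.8519) → (94.6433,66.7065) → (59.7773,66.7065) → (59.7773,125.8519) (closed)

G21
G90
G00 X73.3762 Y79.7043
M4 S946
G01 X117.3860 Y79.7043 F1337
G01 X117.3860 Y24.6283
G01 X73.3762 Y24.6283
G01 X73.3762 Y79.7043
M5
G00 X27.4953 Y69.2444
M4 S946
G01 X78.6699 Y69.2444 F1337
G01 X78.6699 Y42.0460
G01 X27.4953 Y42.0460
G01 X27.4953 Y69.2444
M5
G00 X125.2021 Y72.1410
M4 S946
G01 X105.2343 Y62.8808 F1337
G01 X95.9741 Y82.8486
G01 X115.9419 Y92.1088
G01 X125.2021 Y72.1410
M5
G00 X59.7773 Y125.8519
M4 S946
G01 X94.6433 Y125.8519 F1337
G01 X94.6433 Y66.7065
G01 X59.7773 Y66.7065
G01 X59.7773 Y125.8519
M5
G00 X0.0000 Y0.0000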